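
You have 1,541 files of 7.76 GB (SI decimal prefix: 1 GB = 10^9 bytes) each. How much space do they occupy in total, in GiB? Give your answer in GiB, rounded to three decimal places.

Total = 1,541 × 7.76 GB = 11958.16 GB
= 11958.16 × 1,000,000,000 bytes = 11,958,160,000,000 bytes
1 GiB = 1,073,741,824 bytes
11,958,160,000,000 / 1,073,741,824 = 11,136.904 GiB

11,136.904 GiB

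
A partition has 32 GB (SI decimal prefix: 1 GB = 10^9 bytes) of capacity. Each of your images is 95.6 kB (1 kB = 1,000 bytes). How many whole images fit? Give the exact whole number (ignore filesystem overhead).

Capacity: 32 GB = 32,000,000,000 bytes
Per item: 95.6 kB = 95,600 bytes
⌊32,000,000,000 / 95,600⌋ = 334,728

334,728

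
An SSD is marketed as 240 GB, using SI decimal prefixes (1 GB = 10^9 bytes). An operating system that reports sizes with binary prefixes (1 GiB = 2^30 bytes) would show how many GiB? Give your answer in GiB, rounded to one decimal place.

240 GB = 240 × 10^9 bytes = 240,000,000,000 bytes
1 GiB = 2^30 bytes = 1,073,741,824 bytes
240,000,000,000 / 1,073,741,824 = 223.5 GiB

223.5 GiB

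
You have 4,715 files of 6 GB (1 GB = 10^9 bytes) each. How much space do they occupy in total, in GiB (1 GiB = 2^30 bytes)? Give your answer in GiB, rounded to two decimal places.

Total = 4,715 × 6 GB = 28,290 GB
= 28,290 × 1,000,000,000 bytes = 28,290,000,000,000 bytes
1 GiB = 1,073,741,824 bytes
28,290,000,000,000 / 1,073,741,824 = 26,347.12 GiB

26,347.12 GiB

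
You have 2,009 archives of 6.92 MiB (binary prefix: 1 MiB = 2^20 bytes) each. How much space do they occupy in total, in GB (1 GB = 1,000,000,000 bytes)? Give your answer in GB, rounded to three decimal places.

14.578 GB

Total = 2,009 × 6.92 MiB = 13902.28 MiB
= 13902.28 × 1,048,576 bytes = 14,577,597,153.28 bytes
1 GB = 1,000,000,000 bytes
14,577,597,153.28 / 1,000,000,000 = 14.578 GB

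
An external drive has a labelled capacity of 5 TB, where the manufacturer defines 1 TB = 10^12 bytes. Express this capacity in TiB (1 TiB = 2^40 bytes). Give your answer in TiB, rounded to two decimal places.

4.55 TiB

5 TB × 1,000,000,000,000 bytes/TB = 5,000,000,000,000 bytes
1 TiB = 2^40 bytes = 1,099,511,627,776 bytes
5,000,000,000,000 / 1,099,511,627,776 = 4.55 TiB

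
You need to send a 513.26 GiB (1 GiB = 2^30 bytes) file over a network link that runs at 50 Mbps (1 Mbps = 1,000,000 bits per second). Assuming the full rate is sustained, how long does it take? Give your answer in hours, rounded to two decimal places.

24.49 hours

513.26 GiB = 551,108,728,586.24 bytes = 4,408,869,828,689.92 bits
50 Mbps = 50,000,000 bits/s
time = 4,408,869,828,689.92 / 50,000,000 = 88,177.3966 s
88,177.3966 s / 3600 = 24.49 hours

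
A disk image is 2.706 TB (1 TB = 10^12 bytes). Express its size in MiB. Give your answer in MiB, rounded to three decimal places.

2,580,642.700 MiB

2.706 TB × 1,000,000,000,000 bytes/TB = 2,706,000,000,000 bytes
1 MiB = 2^20 bytes = 1,048,576 bytes
2,706,000,000,000 / 1,048,576 = 2,580,642.700 MiB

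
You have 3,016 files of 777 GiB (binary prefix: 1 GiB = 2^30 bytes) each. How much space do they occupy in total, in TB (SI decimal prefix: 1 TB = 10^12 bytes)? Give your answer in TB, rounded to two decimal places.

Total = 3,016 × 777 GiB = 2,343,432 GiB
= 2,343,432 × 1,073,741,824 bytes = 2,516,240,950,099,968 bytes
1 TB = 1,000,000,000,000 bytes
2,516,240,950,099,968 / 1,000,000,000,000 = 2,516.24 TB

2,516.24 TB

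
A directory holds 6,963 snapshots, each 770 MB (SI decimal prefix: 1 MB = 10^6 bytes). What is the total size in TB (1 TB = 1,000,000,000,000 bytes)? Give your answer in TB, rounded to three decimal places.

Total = 6,963 × 770 MB = 5,361,510 MB
= 5,361,510 × 1,000,000 bytes = 5,361,510,000,000 bytes
1 TB = 1,000,000,000,000 bytes
5,361,510,000,000 / 1,000,000,000,000 = 5.362 TB

5.362 TB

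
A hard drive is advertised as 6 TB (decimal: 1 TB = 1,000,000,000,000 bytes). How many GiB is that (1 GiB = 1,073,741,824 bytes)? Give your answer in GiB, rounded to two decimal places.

6 TB = 6 × 10^12 bytes = 6,000,000,000,000 bytes
1 GiB = 1,073,741,824 bytes
6,000,000,000,000 / 1,073,741,824 = 5,587.94 GiB

5,587.94 GiB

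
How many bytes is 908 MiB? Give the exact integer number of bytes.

952,107,008 bytes

908 × 1,048,576 = 952,107,008 bytes  (1 MiB = 2^20 bytes)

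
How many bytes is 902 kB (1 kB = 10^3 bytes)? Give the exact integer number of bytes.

902,000 bytes

902 × 1,000 = 902,000 bytes  (1 kB = 10^3 bytes)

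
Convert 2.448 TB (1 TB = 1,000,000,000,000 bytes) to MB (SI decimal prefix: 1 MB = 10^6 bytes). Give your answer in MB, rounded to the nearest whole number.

2.448 TB = 2.448 × 10^12 bytes = 2,448,000,000,000 bytes
1 MB = 10^6 bytes = 1,000,000 bytes
2,448,000,000,000 / 1,000,000 = 2,448,000 MB

2,448,000 MB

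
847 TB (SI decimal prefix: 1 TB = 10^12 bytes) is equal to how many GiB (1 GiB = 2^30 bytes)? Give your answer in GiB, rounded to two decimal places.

788,830.22 GiB

847 TB × 1,000,000,000,000 bytes/TB = 847,000,000,000,000 bytes
1 GiB = 1,073,741,824 bytes
847,000,000,000,000 / 1,073,741,824 = 788,830.22 GiB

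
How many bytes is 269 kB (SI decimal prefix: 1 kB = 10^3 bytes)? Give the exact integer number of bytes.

269 × 1,000 = 269,000 bytes  (1 kB = 10^3 bytes)

269,000 bytes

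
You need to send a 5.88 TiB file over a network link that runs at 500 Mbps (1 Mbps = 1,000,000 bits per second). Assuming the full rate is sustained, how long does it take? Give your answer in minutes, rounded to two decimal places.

1,724.03 minutes

5.88 TiB = 6,465,128,371,322.88 bytes = 51,721,026,970,583.04 bits
500 Mbps = 500,000,000 bits/s
time = 51,721,026,970,583.04 / 500,000,000 = 103,442.054 s
103,442.054 s / 60 = 1,724.03 minutes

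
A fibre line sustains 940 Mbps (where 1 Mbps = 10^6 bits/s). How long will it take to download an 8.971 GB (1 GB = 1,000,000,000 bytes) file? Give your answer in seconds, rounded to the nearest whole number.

8.971 GB = 8,971,000,000 bytes = 71,768,000,000 bits
940 Mbps = 940,000,000 bits/s
time = 71,768,000,000 / 940,000,000 = 76 s

76 seconds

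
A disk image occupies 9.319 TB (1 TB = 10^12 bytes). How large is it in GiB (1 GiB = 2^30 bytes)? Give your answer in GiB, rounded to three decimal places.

9.319 TB × 1,000,000,000,000 bytes/TB = 9,319,000,000,000 bytes
1 GiB = 2^30 bytes = 1,073,741,824 bytes
9,319,000,000,000 / 1,073,741,824 = 8,678.995 GiB

8,678.995 GiB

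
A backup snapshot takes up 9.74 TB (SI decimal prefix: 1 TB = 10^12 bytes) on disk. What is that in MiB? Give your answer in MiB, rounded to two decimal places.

9.74 TB × 1,000,000,000,000 bytes/TB = 9,740,000,000,000 bytes
1 MiB = 1,048,576 bytes
9,740,000,000,000 / 1,048,576 = 9,288,787.84 MiB

9,288,787.84 MiB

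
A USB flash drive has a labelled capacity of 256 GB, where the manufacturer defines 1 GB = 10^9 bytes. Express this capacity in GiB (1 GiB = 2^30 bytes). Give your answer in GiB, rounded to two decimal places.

256 GB × 1,000,000,000 bytes/GB = 256,000,000,000 bytes
1 GiB = 2^30 bytes = 1,073,741,824 bytes
256,000,000,000 / 1,073,741,824 = 238.42 GiB

238.42 GiB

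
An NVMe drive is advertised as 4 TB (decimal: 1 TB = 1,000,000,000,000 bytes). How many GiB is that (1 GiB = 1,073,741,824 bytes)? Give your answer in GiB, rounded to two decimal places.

3,725.29 GiB

4 TB × 1,000,000,000,000 bytes/TB = 4,000,000,000,000 bytes
1 GiB = 1,073,741,824 bytes
4,000,000,000,000 / 1,073,741,824 = 3,725.29 GiB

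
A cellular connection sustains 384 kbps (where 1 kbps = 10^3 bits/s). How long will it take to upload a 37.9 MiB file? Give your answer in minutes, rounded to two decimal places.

13.80 minutes

37.9 MiB = 39,741,030.4 bytes = 317,928,243.2 bits
384 kbps = 384,000 bits/s
time = 317,928,243.2 / 384,000 = 827.938 s
827.938 s / 60 = 13.80 minutes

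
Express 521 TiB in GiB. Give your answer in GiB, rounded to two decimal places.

521 TiB × 1,099,511,627,776 bytes/TiB = 572,845,558,071,296 bytes
1 GiB = 2^30 bytes = 1,073,741,824 bytes
572,845,558,071,296 / 1,073,741,824 = 533,504.00 GiB

533,504.00 GiB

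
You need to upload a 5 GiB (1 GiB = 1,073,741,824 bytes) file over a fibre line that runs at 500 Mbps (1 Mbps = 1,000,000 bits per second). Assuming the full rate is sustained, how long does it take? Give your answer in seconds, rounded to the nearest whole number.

5 GiB = 5,368,709,120 bytes = 42,949,672,960 bits
500 Mbps = 500,000,000 bits/s
time = 42,949,672,960 / 500,000,000 = 86 s

86 seconds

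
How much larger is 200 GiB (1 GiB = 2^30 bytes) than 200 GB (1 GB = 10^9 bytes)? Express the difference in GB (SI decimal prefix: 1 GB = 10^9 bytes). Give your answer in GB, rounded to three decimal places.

14.748 GB

200 GiB = 200 × 1,073,741,824 = 214,748,364,800 bytes
200 GB = 200 × 1,000,000,000 = 200,000,000,000 bytes
difference = 14,748,364,800 bytes
14,748,364,800 / 1,000,000,000 = 14.748 GB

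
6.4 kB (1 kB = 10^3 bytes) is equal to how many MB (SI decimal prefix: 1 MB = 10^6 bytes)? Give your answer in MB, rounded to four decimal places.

6.4 kB × 1,000 bytes/kB = 6,400 bytes
1 MB = 1,000,000 bytes
6,400 / 1,000,000 = 0.0064 MB

0.0064 MB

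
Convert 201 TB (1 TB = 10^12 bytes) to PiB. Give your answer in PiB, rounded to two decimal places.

0.18 PiB

201 TB = 201 × 10^12 bytes = 201,000,000,000,000 bytes
1 PiB = 1,125,899,906,842,624 bytes
201,000,000,000,000 / 1,125,899,906,842,624 = 0.18 PiB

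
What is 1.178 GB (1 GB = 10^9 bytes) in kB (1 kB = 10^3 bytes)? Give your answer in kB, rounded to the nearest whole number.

1.178 GB = 1.178 × 10^9 bytes = 1,178,000,000 bytes
1 kB = 10^3 bytes = 1,000 bytes
1,178,000,000 / 1,000 = 1,178,000 kB

1,178,000 kB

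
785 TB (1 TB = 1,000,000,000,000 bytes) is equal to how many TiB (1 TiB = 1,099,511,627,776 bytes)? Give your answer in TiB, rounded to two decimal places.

713.95 TiB

785 TB = 785 × 10^12 bytes = 785,000,000,000,000 bytes
1 TiB = 1,099,511,627,776 bytes
785,000,000,000,000 / 1,099,511,627,776 = 713.95 TiB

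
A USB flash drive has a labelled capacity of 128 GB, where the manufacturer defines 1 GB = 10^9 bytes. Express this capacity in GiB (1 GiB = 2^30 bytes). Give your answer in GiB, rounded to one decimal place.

119.2 GiB

128 GB = 128 × 10^9 bytes = 128,000,000,000 bytes
1 GiB = 2^30 bytes = 1,073,741,824 bytes
128,000,000,000 / 1,073,741,824 = 119.2 GiB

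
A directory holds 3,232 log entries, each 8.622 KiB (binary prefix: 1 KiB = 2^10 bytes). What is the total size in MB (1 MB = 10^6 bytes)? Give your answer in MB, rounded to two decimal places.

Total = 3,232 × 8.622 KiB = 27866.304 KiB
= 27866.304 × 1,024 bytes = 28,535,095.296 bytes
1 MB = 1,000,000 bytes
28,535,095.296 / 1,000,000 = 28.54 MB

28.54 MB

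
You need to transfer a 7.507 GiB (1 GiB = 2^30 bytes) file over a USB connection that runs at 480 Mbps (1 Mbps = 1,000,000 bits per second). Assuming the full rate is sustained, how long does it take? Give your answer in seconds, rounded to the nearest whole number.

134 seconds

7.507 GiB = 8,060,579,872.768 bytes = 64,484,638,982.144 bits
480 Mbps = 480,000,000 bits/s
time = 64,484,638,982.144 / 480,000,000 = 134 s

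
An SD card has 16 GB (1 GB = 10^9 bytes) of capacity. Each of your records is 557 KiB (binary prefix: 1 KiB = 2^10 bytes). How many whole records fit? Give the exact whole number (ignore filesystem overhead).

28,052

Capacity: 16 GB = 16,000,000,000 bytes
Per item: 557 KiB = 570,368 bytes
⌊16,000,000,000 / 570,368⌋ = 28,052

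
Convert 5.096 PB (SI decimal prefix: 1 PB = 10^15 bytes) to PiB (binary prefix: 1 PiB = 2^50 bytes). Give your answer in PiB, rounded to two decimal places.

4.53 PiB

5.096 PB × 1,000,000,000,000,000 bytes/PB = 5,096,000,000,000,000 bytes
1 PiB = 2^50 bytes = 1,125,899,906,842,624 bytes
5,096,000,000,000,000 / 1,125,899,906,842,624 = 4.53 PiB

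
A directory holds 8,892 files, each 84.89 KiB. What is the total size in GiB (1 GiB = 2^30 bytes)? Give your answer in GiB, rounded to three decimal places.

0.720 GiB

Total = 8,892 × 84.89 KiB = 754841.88 KiB
= 754841.88 × 1,024 bytes = 772,958,085.12 bytes
1 GiB = 1,073,741,824 bytes
772,958,085.12 / 1,073,741,824 = 0.720 GiB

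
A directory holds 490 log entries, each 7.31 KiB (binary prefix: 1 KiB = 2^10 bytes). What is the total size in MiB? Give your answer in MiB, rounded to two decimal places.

3.50 MiB

Total = 490 × 7.31 KiB = 3581.9 KiB
= 3581.9 × 1,024 bytes = 3,667,865.6 bytes
1 MiB = 1,048,576 bytes
3,667,865.6 / 1,048,576 = 3.50 MiB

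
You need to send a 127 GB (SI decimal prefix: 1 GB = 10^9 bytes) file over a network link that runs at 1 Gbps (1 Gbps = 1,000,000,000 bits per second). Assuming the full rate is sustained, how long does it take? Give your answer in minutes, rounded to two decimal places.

127 GB = 127,000,000,000 bytes = 1,016,000,000,000 bits
1 Gbps = 1,000,000,000 bits/s
time = 1,016,000,000,000 / 1,000,000,000 = 1,016.000 s
1,016.000 s / 60 = 16.93 minutes

16.93 minutes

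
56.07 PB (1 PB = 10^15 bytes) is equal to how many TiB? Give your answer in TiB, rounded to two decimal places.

56.07 PB = 56.07 × 10^15 bytes = 56,070,000,000,000,000 bytes
1 TiB = 2^40 bytes = 1,099,511,627,776 bytes
56,070,000,000,000,000 / 1,099,511,627,776 = 50,995.37 TiB

50,995.37 TiB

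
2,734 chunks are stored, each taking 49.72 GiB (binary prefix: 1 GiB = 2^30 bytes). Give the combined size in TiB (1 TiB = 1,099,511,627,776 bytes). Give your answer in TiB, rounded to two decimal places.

132.75 TiB

Total = 2,734 × 49.72 GiB = 135934.48 GiB
= 135934.48 × 1,073,741,824 bytes = 145,958,536,499,691.52 bytes
1 TiB = 1,099,511,627,776 bytes
145,958,536,499,691.52 / 1,099,511,627,776 = 132.75 TiB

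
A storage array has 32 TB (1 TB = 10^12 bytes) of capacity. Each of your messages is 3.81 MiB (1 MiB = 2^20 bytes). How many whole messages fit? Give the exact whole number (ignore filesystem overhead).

8,009,863

Capacity: 32 TB = 32,000,000,000,000 bytes
Per item: 3.81 MiB = 3,995,074.56 bytes
⌊32,000,000,000,000 / 3,995,074.56⌋ = 8,009,863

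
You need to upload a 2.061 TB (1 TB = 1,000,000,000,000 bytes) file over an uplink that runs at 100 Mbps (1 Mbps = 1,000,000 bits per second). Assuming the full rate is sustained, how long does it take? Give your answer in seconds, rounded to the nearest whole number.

164,880 seconds

2.061 TB = 2,061,000,000,000 bytes = 16,488,000,000,000 bits
100 Mbps = 100,000,000 bits/s
time = 16,488,000,000,000 / 100,000,000 = 164,880 s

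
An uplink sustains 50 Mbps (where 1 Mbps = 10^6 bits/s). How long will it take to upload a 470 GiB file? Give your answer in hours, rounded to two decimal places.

470 GiB = 504,658,657,280 bytes = 4,037,269,258,240 bits
50 Mbps = 50,000,000 bits/s
time = 4,037,269,258,240 / 50,000,000 = 80,745.3852 s
80,745.3852 s / 3600 = 22.43 hours

22.43 hours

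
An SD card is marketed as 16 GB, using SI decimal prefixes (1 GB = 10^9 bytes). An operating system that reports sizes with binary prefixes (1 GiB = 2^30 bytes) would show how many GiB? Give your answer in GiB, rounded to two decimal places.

16 GB = 16 × 10^9 bytes = 16,000,000,000 bytes
1 GiB = 2^30 bytes = 1,073,741,824 bytes
16,000,000,000 / 1,073,741,824 = 14.90 GiB

14.90 GiB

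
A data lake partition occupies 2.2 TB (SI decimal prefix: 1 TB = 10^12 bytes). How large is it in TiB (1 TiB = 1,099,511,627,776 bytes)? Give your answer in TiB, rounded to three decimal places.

2.001 TiB

2.2 TB = 2.2 × 10^12 bytes = 2,200,000,000,000 bytes
1 TiB = 1,099,511,627,776 bytes
2,200,000,000,000 / 1,099,511,627,776 = 2.001 TiB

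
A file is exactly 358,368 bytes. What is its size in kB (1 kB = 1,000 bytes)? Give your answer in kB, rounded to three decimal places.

358.368 kB

358,368 bytes given.
1 kB = 10^3 bytes = 1,000 bytes
358,368 / 1,000 = 358.368 kB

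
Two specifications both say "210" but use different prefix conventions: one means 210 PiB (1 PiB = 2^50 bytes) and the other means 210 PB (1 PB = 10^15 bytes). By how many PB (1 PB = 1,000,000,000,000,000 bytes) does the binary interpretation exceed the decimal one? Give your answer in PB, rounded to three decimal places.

210 PiB = 210 × 1,125,899,906,842,624 = 236,438,980,436,951,040 bytes
210 PB = 210 × 1,000,000,000,000,000 = 210,000,000,000,000,000 bytes
difference = 26,438,980,436,951,040 bytes
26,438,980,436,951,040 / 1,000,000,000,000,000 = 26.439 PB

26.439 PB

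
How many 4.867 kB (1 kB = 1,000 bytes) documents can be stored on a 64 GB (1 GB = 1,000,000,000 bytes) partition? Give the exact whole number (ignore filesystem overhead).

13,149,784

Capacity: 64 GB = 64,000,000,000 bytes
Per item: 4.867 kB = 4,867 bytes
⌊64,000,000,000 / 4,867⌋ = 13,149,784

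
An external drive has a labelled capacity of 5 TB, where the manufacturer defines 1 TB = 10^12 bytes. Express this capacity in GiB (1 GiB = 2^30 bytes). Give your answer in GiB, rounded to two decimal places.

4,656.61 GiB

5 TB = 5 × 10^12 bytes = 5,000,000,000,000 bytes
1 GiB = 1,073,741,824 bytes
5,000,000,000,000 / 1,073,741,824 = 4,656.61 GiB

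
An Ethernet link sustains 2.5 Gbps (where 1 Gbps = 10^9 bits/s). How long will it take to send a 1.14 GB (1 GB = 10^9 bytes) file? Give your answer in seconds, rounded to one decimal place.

3.6 seconds

1.14 GB = 1,140,000,000 bytes = 9,120,000,000 bits
2.5 Gbps = 2,500,000,000 bits/s
time = 9,120,000,000 / 2,500,000,000 = 3.6 s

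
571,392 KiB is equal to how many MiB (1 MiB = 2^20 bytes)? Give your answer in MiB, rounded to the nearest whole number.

571,392 KiB × 1,024 bytes/KiB = 585,105,408 bytes
1 MiB = 2^20 bytes = 1,048,576 bytes
585,105,408 / 1,048,576 = 558 MiB

558 MiB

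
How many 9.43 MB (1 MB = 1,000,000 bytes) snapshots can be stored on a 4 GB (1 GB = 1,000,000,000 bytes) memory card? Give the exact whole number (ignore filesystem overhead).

Capacity: 4 GB = 4,000,000,000 bytes
Per item: 9.43 MB = 9,430,000 bytes
⌊4,000,000,000 / 9,430,000⌋ = 424

424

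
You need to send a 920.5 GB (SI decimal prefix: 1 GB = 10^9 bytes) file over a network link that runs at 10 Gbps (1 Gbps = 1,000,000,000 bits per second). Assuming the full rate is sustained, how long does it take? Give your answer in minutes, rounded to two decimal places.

920.5 GB = 920,500,000,000 bytes = 7,364,000,000,000 bits
10 Gbps = 10,000,000,000 bits/s
time = 7,364,000,000,000 / 10,000,000,000 = 736.400 s
736.400 s / 60 = 12.27 minutes

12.27 minutes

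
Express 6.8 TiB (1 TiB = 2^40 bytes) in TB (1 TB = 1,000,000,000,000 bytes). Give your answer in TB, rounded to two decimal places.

7.48 TB

6.8 TiB = 6.8 × 2^40 bytes = 7,476,679,068,876.8 bytes
1 TB = 1,000,000,000,000 bytes
7,476,679,068,876.8 / 1,000,000,000,000 = 7.48 TB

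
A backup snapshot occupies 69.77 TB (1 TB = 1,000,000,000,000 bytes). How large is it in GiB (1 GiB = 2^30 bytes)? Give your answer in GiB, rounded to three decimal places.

69.77 TB × 1,000,000,000,000 bytes/TB = 69,770,000,000,000 bytes
1 GiB = 2^30 bytes = 1,073,741,824 bytes
69,770,000,000,000 / 1,073,741,824 = 64,978.376 GiB

64,978.376 GiB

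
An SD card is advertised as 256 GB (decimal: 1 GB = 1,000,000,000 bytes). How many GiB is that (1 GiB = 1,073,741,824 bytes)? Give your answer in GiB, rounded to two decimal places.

238.42 GiB

256 GB = 256 × 10^9 bytes = 256,000,000,000 bytes
1 GiB = 1,073,741,824 bytes
256,000,000,000 / 1,073,741,824 = 238.42 GiB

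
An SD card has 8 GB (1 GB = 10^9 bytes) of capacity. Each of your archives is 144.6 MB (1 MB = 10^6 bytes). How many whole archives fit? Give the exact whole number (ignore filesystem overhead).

55

Capacity: 8 GB = 8,000,000,000 bytes
Per item: 144.6 MB = 144,600,000 bytes
⌊8,000,000,000 / 144,600,000⌋ = 55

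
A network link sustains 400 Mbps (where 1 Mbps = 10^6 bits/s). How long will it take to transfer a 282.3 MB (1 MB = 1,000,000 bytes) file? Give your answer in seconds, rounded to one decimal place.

282.3 MB = 282,300,000 bytes = 2,258,400,000 bits
400 Mbps = 400,000,000 bits/s
time = 2,258,400,000 / 400,000,000 = 5.6 s

5.6 seconds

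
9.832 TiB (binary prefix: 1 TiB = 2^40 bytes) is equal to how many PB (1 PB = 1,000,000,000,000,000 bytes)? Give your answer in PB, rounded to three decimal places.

9.832 TiB × 1,099,511,627,776 bytes/TiB = 10,810,398,324,293.632 bytes
1 PB = 1,000,000,000,000,000 bytes
10,810,398,324,293.632 / 1,000,000,000,000,000 = 0.011 PB

0.011 PB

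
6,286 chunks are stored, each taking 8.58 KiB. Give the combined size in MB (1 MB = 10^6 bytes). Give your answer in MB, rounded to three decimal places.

Total = 6,286 × 8.58 KiB = 53933.88 KiB
= 53933.88 × 1,024 bytes = 55,228,293.12 bytes
1 MB = 1,000,000 bytes
55,228,293.12 / 1,000,000 = 55.228 MB

55.228 MB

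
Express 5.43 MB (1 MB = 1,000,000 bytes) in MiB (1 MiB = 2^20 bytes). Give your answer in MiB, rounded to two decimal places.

5.18 MiB

5.43 MB × 1,000,000 bytes/MB = 5,430,000 bytes
1 MiB = 2^20 bytes = 1,048,576 bytes
5,430,000 / 1,048,576 = 5.18 MiB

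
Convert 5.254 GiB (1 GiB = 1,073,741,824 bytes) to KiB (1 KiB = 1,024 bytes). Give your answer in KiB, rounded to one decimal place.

5.254 GiB × 1,073,741,824 bytes/GiB = 5,641,439,543.296 bytes
1 KiB = 2^10 bytes = 1,024 bytes
5,641,439,543.296 / 1,024 = 5,509,218.3 KiB

5,509,218.3 KiB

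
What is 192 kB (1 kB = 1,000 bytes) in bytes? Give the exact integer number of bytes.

192 × 1,000 = 192,000 bytes  (1 kB = 10^3 bytes)

192,000 bytes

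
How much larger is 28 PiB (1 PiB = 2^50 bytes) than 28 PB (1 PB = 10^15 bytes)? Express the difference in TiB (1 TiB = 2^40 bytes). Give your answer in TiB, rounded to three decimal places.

28 PiB = 28 × 1,125,899,906,842,624 = 31,525,197,391,593,472 bytes
28 PB = 28 × 1,000,000,000,000,000 = 28,000,000,000,000,000 bytes
difference = 3,525,197,391,593,472 bytes
3,525,197,391,593,472 / 1,099,511,627,776 = 3,206.148 TiB

3,206.148 TiB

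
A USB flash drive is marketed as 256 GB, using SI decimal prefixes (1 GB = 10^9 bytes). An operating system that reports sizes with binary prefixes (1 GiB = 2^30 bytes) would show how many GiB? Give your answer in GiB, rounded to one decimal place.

256 GB = 256 × 10^9 bytes = 256,000,000,000 bytes
1 GiB = 2^30 bytes = 1,073,741,824 bytes
256,000,000,000 / 1,073,741,824 = 238.4 GiB

238.4 GiB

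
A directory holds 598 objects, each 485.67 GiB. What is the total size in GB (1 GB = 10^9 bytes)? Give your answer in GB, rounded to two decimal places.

Total = 598 × 485.67 GiB = 290430.66 GiB
= 290430.66 × 1,073,741,824 bytes = 311,847,546,613,923.84 bytes
1 GB = 1,000,000,000 bytes
311,847,546,613,923.84 / 1,000,000,000 = 311,847.55 GB

311,847.55 GB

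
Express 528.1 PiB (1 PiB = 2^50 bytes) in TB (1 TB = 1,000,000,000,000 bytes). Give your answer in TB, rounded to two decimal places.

528.1 PiB = 528.1 × 2^50 bytes = 594,587,740,803,589,734.4 bytes
1 TB = 10^12 bytes = 1,000,000,000,000 bytes
594,587,740,803,589,734.4 / 1,000,000,000,000 = 594,587.74 TB

594,587.74 TB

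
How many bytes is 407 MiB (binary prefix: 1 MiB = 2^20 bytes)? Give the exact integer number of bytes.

407 × 1,048,576 = 426,770,432 bytes  (1 MiB = 2^20 bytes)

426,770,432 bytes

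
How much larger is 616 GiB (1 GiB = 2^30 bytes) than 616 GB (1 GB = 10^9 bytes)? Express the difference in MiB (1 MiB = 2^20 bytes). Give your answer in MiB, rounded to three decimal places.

616 GiB = 616 × 1,073,741,824 = 661,424,963,584 bytes
616 GB = 616 × 1,000,000,000 = 616,000,000,000 bytes
difference = 45,424,963,584 bytes
45,424,963,584 / 1,048,576 = 43,320.621 MiB

43,320.621 MiB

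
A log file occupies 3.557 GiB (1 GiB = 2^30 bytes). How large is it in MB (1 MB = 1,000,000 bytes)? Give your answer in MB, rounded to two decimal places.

3,819.30 MB

3.557 GiB = 3.557 × 2^30 bytes = 3,819,299,667.968 bytes
1 MB = 1,000,000 bytes
3,819,299,667.968 / 1,000,000 = 3,819.30 MB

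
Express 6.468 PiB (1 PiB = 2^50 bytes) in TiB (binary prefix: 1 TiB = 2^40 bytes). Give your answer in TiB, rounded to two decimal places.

6,623.23 TiB

6.468 PiB = 6.468 × 2^50 bytes = 7,282,320,597,458,092.032 bytes
1 TiB = 2^40 bytes = 1,099,511,627,776 bytes
7,282,320,597,458,092.032 / 1,099,511,627,776 = 6,623.23 TiB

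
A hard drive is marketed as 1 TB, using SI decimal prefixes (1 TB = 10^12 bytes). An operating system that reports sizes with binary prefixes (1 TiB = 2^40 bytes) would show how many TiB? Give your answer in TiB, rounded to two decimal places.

1 TB = 1 × 10^12 bytes = 1,000,000,000,000 bytes
1 TiB = 2^40 bytes = 1,099,511,627,776 bytes
1,000,000,000,000 / 1,099,511,627,776 = 0.91 TiB

0.91 TiB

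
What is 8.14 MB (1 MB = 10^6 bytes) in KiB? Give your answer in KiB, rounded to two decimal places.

7,949.22 KiB

8.14 MB = 8.14 × 10^6 bytes = 8,140,000 bytes
1 KiB = 2^10 bytes = 1,024 bytes
8,140,000 / 1,024 = 7,949.22 KiB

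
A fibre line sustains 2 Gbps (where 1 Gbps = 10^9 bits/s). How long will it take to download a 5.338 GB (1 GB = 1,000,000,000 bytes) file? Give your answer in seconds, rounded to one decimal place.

5.338 GB = 5,338,000,000 bytes = 42,704,000,000 bits
2 Gbps = 2,000,000,000 bits/s
time = 42,704,000,000 / 2,000,000,000 = 21.4 s

21.4 seconds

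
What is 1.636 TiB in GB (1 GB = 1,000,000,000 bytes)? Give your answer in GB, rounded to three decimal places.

1.636 TiB × 1,099,511,627,776 bytes/TiB = 1,798,801,023,041.536 bytes
1 GB = 1,000,000,000 bytes
1,798,801,023,041.536 / 1,000,000,000 = 1,798.801 GB

1,798.801 GB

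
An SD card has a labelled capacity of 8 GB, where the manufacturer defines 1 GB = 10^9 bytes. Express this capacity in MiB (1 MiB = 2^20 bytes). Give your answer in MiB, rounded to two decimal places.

7,629.39 MiB

8 GB = 8 × 10^9 bytes = 8,000,000,000 bytes
1 MiB = 1,048,576 bytes
8,000,000,000 / 1,048,576 = 7,629.39 MiB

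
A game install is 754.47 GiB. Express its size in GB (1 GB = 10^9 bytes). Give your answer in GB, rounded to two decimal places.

754.47 GiB = 754.47 × 2^30 bytes = 810,105,993,953.28 bytes
1 GB = 1,000,000,000 bytes
810,105,993,953.28 / 1,000,000,000 = 810.11 GB

810.11 GB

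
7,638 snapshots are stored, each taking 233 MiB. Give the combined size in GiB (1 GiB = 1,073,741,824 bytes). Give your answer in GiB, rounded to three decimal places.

Total = 7,638 × 233 MiB = 1,779,654 MiB
= 1,779,654 × 1,048,576 bytes = 1,866,102,472,704 bytes
1 GiB = 1,073,741,824 bytes
1,866,102,472,704 / 1,073,741,824 = 1,737.943 GiB

1,737.943 GiB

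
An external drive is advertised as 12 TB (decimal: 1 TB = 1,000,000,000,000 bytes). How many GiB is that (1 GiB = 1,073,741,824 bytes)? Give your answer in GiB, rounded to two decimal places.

11,175.87 GiB

12 TB × 1,000,000,000,000 bytes/TB = 12,000,000,000,000 bytes
1 GiB = 2^30 bytes = 1,073,741,824 bytes
12,000,000,000,000 / 1,073,741,824 = 11,175.87 GiB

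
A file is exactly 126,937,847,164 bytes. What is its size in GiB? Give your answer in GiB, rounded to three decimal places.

118.220 GiB

126,937,847,164 bytes given.
1 GiB = 1,073,741,824 bytes
126,937,847,164 / 1,073,741,824 = 118.220 GiB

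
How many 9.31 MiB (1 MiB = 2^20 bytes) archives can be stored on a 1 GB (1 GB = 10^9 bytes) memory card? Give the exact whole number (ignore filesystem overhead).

Capacity: 1 GB = 1,000,000,000 bytes
Per item: 9.31 MiB = 9,762,242.56 bytes
⌊1,000,000,000 / 9,762,242.56⌋ = 102

102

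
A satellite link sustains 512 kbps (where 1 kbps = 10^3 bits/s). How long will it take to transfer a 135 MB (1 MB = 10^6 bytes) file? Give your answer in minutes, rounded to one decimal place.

35.2 minutes

135 MB = 135,000,000 bytes = 1,080,000,000 bits
512 kbps = 512,000 bits/s
time = 1,080,000,000 / 512,000 = 2,109.38 s
2,109.38 s / 60 = 35.2 minutes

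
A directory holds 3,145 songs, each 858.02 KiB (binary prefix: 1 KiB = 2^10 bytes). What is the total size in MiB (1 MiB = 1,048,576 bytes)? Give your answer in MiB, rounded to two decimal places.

Total = 3,145 × 858.02 KiB = 2698472.9 KiB
= 2698472.9 × 1,024 bytes = 2,763,236,249.6 bytes
1 MiB = 1,048,576 bytes
2,763,236,249.6 / 1,048,576 = 2,635.23 MiB

2,635.23 MiB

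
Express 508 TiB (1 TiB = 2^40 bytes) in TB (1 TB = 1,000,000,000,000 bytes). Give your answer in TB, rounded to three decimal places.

508 TiB × 1,099,511,627,776 bytes/TiB = 558,551,906,910,208 bytes
1 TB = 1,000,000,000,000 bytes
558,551,906,910,208 / 1,000,000,000,000 = 558.552 TB

558.552 TB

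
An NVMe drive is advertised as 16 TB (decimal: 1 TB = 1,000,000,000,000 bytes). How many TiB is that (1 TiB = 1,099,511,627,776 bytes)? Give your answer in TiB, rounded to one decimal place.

16 TB × 1,000,000,000,000 bytes/TB = 16,000,000,000,000 bytes
1 TiB = 2^40 bytes = 1,099,511,627,776 bytes
16,000,000,000,000 / 1,099,511,627,776 = 14.6 TiB

14.6 TiB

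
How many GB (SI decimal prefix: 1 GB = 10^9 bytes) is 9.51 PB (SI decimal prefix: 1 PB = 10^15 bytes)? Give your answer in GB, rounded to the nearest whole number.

9.51 PB × 1,000,000,000,000,000 bytes/PB = 9,510,000,000,000,000 bytes
1 GB = 1,000,000,000 bytes
9,510,000,000,000,000 / 1,000,000,000 = 9,510,000 GB

9,510,000 GB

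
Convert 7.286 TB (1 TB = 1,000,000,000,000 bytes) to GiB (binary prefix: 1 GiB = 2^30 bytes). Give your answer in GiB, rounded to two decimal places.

7.286 TB = 7.286 × 10^12 bytes = 7,286,000,000,000 bytes
1 GiB = 2^30 bytes = 1,073,741,824 bytes
7,286,000,000,000 / 1,073,741,824 = 6,785.62 GiB

6,785.62 GiB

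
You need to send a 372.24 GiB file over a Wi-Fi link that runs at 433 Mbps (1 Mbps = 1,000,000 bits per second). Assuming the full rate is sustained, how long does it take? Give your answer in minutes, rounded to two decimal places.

123.08 minutes

372.24 GiB = 399,689,656,565.76 bytes = 3,197,517,252,526.08 bits
433 Mbps = 433,000,000 bits/s
time = 3,197,517,252,526.08 / 433,000,000 = 7,384.566 s
7,384.566 s / 60 = 123.08 minutes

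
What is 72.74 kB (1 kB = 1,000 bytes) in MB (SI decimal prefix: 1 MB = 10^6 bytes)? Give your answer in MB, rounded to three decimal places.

0.073 MB

72.74 kB × 1,000 bytes/kB = 72,740 bytes
1 MB = 1,000,000 bytes
72,740 / 1,000,000 = 0.073 MB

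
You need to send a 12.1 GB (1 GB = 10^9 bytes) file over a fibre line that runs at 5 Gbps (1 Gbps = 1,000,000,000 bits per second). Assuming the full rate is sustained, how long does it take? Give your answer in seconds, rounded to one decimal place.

12.1 GB = 12,100,000,000 bytes = 96,800,000,000 bits
5 Gbps = 5,000,000,000 bits/s
time = 96,800,000,000 / 5,000,000,000 = 19.4 s

19.4 seconds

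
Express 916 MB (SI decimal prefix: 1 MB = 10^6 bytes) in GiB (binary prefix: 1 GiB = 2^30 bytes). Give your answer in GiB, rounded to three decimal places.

916 MB × 1,000,000 bytes/MB = 916,000,000 bytes
1 GiB = 1,073,741,824 bytes
916,000,000 / 1,073,741,824 = 0.853 GiB

0.853 GiB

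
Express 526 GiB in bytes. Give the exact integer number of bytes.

564,788,199,424 bytes

526 × 1,073,741,824 = 564,788,199,424 bytes  (1 GiB = 2^30 bytes)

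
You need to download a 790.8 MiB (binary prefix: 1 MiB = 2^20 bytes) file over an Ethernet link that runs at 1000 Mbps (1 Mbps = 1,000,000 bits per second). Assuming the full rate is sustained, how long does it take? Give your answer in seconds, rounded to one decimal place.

790.8 MiB = 829,213,900.8 bytes = 6,633,711,206.4 bits
1000 Mbps = 1,000,000,000 bits/s
time = 6,633,711,206.4 / 1,000,000,000 = 6.6 s

6.6 seconds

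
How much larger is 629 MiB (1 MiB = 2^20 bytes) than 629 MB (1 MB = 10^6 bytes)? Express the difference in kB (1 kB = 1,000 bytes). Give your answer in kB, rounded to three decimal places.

629 MiB = 629 × 1,048,576 = 659,554,304 bytes
629 MB = 629 × 1,000,000 = 629,000,000 bytes
difference = 30,554,304 bytes
30,554,304 / 1,000 = 30,554.304 kB

30,554.304 kB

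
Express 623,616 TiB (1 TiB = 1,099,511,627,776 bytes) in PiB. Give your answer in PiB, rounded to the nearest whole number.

609 PiB

623,616 TiB = 623,616 × 2^40 bytes = 685,673,043,267,158,016 bytes
1 PiB = 1,125,899,906,842,624 bytes
685,673,043,267,158,016 / 1,125,899,906,842,624 = 609 PiB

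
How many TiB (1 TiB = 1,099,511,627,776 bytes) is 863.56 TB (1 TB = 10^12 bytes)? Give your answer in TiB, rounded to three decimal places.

785.403 TiB

863.56 TB × 1,000,000,000,000 bytes/TB = 863,560,000,000,000 bytes
1 TiB = 2^40 bytes = 1,099,511,627,776 bytes
863,560,000,000,000 / 1,099,511,627,776 = 785.403 TiB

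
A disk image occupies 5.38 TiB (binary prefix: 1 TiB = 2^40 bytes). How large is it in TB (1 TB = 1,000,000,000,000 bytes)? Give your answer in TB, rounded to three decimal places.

5.915 TB

5.38 TiB = 5.38 × 2^40 bytes = 5,915,372,557,434.88 bytes
1 TB = 10^12 bytes = 1,000,000,000,000 bytes
5,915,372,557,434.88 / 1,000,000,000,000 = 5.915 TB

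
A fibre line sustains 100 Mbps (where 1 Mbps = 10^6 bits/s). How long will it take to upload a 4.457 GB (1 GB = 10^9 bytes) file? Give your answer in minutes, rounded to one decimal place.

4.457 GB = 4,457,000,000 bytes = 35,656,000,000 bits
100 Mbps = 100,000,000 bits/s
time = 35,656,000,000 / 100,000,000 = 356.56 s
356.56 s / 60 = 5.9 minutes

5.9 minutes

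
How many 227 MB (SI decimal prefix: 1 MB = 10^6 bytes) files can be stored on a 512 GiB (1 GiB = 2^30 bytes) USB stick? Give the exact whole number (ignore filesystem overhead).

Capacity: 512 GiB = 549,755,813,888 bytes
Per item: 227 MB = 227,000,000 bytes
⌊549,755,813,888 / 227,000,000⌋ = 2,421

2,421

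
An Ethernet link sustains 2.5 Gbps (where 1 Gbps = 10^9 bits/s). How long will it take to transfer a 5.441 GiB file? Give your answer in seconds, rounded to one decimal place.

18.7 seconds

5.441 GiB = 5,842,229,264.384 bytes = 46,737,834,115.072 bits
2.5 Gbps = 2,500,000,000 bits/s
time = 46,737,834,115.072 / 2,500,000,000 = 18.7 s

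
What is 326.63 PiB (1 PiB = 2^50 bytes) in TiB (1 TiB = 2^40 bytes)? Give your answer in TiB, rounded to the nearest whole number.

334,469 TiB

326.63 PiB × 1,125,899,906,842,624 bytes/PiB = 367,752,686,572,006,277.12 bytes
1 TiB = 2^40 bytes = 1,099,511,627,776 bytes
367,752,686,572,006,277.12 / 1,099,511,627,776 = 334,469 TiB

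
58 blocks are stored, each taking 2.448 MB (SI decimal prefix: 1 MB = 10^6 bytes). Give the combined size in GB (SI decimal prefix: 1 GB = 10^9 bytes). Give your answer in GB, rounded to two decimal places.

Total = 58 × 2.448 MB = 141.984 MB
= 141.984 × 1,000,000 bytes = 141,984,000 bytes
1 GB = 1,000,000,000 bytes
141,984,000 / 1,000,000,000 = 0.14 GB

0.14 GB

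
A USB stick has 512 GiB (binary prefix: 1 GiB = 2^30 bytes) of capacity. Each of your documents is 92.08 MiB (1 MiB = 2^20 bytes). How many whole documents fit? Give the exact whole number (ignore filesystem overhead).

5,693

Capacity: 512 GiB = 549,755,813,888 bytes
Per item: 92.08 MiB = 96,552,878.08 bytes
⌊549,755,813,888 / 96,552,878.08⌋ = 5,693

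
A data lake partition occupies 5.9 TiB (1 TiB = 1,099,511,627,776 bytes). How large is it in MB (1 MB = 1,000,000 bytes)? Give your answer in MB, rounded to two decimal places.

6,487,118.60 MB

5.9 TiB × 1,099,511,627,776 bytes/TiB = 6,487,118,603,878.4 bytes
1 MB = 10^6 bytes = 1,000,000 bytes
6,487,118,603,878.4 / 1,000,000 = 6,487,118.60 MB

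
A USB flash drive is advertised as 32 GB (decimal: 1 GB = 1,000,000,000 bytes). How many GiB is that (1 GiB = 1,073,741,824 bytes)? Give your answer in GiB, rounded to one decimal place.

29.8 GiB

32 GB × 1,000,000,000 bytes/GB = 32,000,000,000 bytes
1 GiB = 2^30 bytes = 1,073,741,824 bytes
32,000,000,000 / 1,073,741,824 = 29.8 GiB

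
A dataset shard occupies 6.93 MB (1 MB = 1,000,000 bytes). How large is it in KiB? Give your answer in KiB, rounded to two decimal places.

6.93 MB = 6.93 × 10^6 bytes = 6,930,000 bytes
1 KiB = 2^10 bytes = 1,024 bytes
6,930,000 / 1,024 = 6,767.58 KiB

6,767.58 KiB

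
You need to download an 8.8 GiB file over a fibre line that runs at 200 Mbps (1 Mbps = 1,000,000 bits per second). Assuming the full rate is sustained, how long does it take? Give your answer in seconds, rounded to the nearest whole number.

378 seconds

8.8 GiB = 9,448,928,051.2 bytes = 75,591,424,409.6 bits
200 Mbps = 200,000,000 bits/s
time = 75,591,424,409.6 / 200,000,000 = 378 s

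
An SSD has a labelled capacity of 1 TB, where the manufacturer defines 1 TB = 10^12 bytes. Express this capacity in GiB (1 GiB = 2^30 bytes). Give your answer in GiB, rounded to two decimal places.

1 TB = 1 × 10^12 bytes = 1,000,000,000,000 bytes
1 GiB = 2^30 bytes = 1,073,741,824 bytes
1,000,000,000,000 / 1,073,741,824 = 931.32 GiB

931.32 GiB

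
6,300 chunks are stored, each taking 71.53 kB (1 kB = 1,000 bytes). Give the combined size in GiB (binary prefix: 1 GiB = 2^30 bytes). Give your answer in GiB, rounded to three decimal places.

Total = 6,300 × 71.53 kB = 450,639 kB
= 450,639 × 1,000 bytes = 450,639,000 bytes
1 GiB = 1,073,741,824 bytes
450,639,000 / 1,073,741,824 = 0.420 GiB

0.420 GiB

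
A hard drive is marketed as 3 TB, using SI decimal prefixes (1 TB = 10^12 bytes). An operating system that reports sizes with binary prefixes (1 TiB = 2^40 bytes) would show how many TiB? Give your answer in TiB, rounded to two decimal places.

2.73 TiB

3 TB × 1,000,000,000,000 bytes/TB = 3,000,000,000,000 bytes
1 TiB = 2^40 bytes = 1,099,511,627,776 bytes
3,000,000,000,000 / 1,099,511,627,776 = 2.73 TiB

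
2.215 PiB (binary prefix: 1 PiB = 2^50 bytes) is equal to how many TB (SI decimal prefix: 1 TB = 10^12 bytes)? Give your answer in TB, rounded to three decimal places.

2,493.868 TB

2.215 PiB × 1,125,899,906,842,624 bytes/PiB = 2,493,868,293,656,412.16 bytes
1 TB = 1,000,000,000,000 bytes
2,493,868,293,656,412.16 / 1,000,000,000,000 = 2,493.868 TB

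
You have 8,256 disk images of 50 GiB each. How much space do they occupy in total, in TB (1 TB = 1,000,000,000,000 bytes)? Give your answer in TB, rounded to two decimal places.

Total = 8,256 × 50 GiB = 412,800 GiB
= 412,800 × 1,073,741,824 bytes = 443,240,624,947,200 bytes
1 TB = 1,000,000,000,000 bytes
443,240,624,947,200 / 1,000,000,000,000 = 443.24 TB

443.24 TB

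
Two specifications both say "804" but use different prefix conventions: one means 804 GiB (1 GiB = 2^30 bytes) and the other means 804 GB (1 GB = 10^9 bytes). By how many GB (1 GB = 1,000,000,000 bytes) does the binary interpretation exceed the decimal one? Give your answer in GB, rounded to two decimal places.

804 GiB = 804 × 1,073,741,824 = 863,288,426,496 bytes
804 GB = 804 × 1,000,000,000 = 804,000,000,000 bytes
difference = 59,288,426,496 bytes
59,288,426,496 / 1,000,000,000 = 59.29 GB

59.29 GB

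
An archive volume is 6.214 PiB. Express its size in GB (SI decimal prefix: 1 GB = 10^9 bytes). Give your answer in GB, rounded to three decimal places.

6.214 PiB × 1,125,899,906,842,624 bytes/PiB = 6,996,342,021,120,065.536 bytes
1 GB = 10^9 bytes = 1,000,000,000 bytes
6,996,342,021,120,065.536 / 1,000,000,000 = 6,996,342.021 GB

6,996,342.021 GB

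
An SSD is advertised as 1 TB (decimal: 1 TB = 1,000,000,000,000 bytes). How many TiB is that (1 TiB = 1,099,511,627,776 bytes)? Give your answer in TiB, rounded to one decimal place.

0.9 TiB

1 TB × 1,000,000,000,000 bytes/TB = 1,000,000,000,000 bytes
1 TiB = 1,099,511,627,776 bytes
1,000,000,000,000 / 1,099,511,627,776 = 0.9 TiB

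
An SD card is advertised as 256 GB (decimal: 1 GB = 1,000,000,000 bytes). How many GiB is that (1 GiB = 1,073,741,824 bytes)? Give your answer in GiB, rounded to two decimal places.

238.42 GiB

256 GB = 256 × 10^9 bytes = 256,000,000,000 bytes
1 GiB = 1,073,741,824 bytes
256,000,000,000 / 1,073,741,824 = 238.42 GiB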